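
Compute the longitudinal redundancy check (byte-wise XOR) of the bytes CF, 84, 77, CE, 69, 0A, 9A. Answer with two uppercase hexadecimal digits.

XOR the bytes together:
  start with 0xCF
  0xCF ⊕ 0x84 = 0x4B
  0x4B ⊕ 0x77 = 0x3C
  0x3C ⊕ 0xCE = 0xF2
  0xF2 ⊕ 0x69 = 0x9B
  0x9B ⊕ 0x0A = 0x91
  0x91 ⊕ 0x9A = 0x0B

0B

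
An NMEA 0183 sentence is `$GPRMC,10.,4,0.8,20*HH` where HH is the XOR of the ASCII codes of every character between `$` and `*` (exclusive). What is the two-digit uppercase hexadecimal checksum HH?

XOR the ASCII codes of the payload characters:
  'G' = 0x47 → acc = 0x47
  'P' = 0x50 → acc = 0x17
  'R' = 0x52 → acc = 0x45
  'M' = 0x4D → acc = 0x08
  'C' = 0x43 → acc = 0x4B
  ',' = 0x2C → acc = 0x67
  '1' = 0x31 → acc = 0x56
  '0' = 0x30 → acc = 0x66
  '.' = 0x2E → acc = 0x48
  ',' = 0x2C → acc = 0x64
  '4' = 0x34 → acc = 0x50
  ',' = 0x2C → acc = 0x7C
  '0' = 0x30 → acc = 0x4C
  '.' = 0x2E → acc = 0x62
  '8' = 0x38 → acc = 0x5A
  ',' = 0x2C → acc = 0x76
  '2' = 0x32 → acc = 0x44
  '0' = 0x30 → acc = 0x74
Checksum = 0x74.

74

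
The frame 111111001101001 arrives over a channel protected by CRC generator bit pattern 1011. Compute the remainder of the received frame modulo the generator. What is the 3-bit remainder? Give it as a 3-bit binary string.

Modulo-2 division of 111111001101001 by 1011:
  pos 0: 1111 XOR 1011 = 0100
  pos 1: 1001 XOR 1011 = 0010
  pos 3: 1010 XOR 1011 = 0001
  pos 6: 1011 XOR 1011 = 0000
  pos 11: 1001 XOR 1011 = 0010
Remainder = 010 (nonzero — an error is detected).

010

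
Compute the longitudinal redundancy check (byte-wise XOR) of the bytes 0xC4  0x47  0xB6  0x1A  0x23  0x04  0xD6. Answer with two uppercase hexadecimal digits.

DE

XOR the bytes together:
  start with 0xC4
  0xC4 ⊕ 0x47 = 0x83
  0x83 ⊕ 0xB6 = 0x35
  0x35 ⊕ 0x1A = 0x2F
  0x2F ⊕ 0x23 = 0x0C
  0x0C ⊕ 0x04 = 0x08
  0x08 ⊕ 0xD6 = 0xDE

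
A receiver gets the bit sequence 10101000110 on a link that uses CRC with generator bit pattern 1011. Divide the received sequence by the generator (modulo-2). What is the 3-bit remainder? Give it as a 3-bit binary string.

010

Modulo-2 division of 10101000110 by 1011:
  pos 0: 1010 XOR 1011 = 0001
  pos 3: 1100 XOR 1011 = 0111
  pos 4: 1110 XOR 1011 = 0101
  pos 5: 1011 XOR 1011 = 0000
Remainder = 010 (nonzero — an error is detected).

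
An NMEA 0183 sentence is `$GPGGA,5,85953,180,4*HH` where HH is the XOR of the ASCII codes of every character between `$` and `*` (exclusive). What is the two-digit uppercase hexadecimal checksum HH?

XOR the ASCII codes of the payload characters:
  'G' = 0x47 → acc = 0x47
  'P' = 0x50 → acc = 0x17
  'G' = 0x47 → acc = 0x50
  'G' = 0x47 → acc = 0x17
  'A' = 0x41 → acc = 0x56
  ',' = 0x2C → acc = 0x7A
  '5' = 0x35 → acc = 0x4F
  ',' = 0x2C → acc = 0x63
  '8' = 0x38 → acc = 0x5B
  '5' = 0x35 → acc = 0x6E
  '9' = 0x39 → acc = 0x57
  '5' = 0x35 → acc = 0x62
  '3' = 0x33 → acc = 0x51
  ',' = 0x2C → acc = 0x7D
  '1' = 0x31 → acc = 0x4C
  '8' = 0x38 → acc = 0x74
  '0' = 0x30 → acc = 0x44
  ',' = 0x2C → acc = 0x68
  '4' = 0x34 → acc = 0x5C
Checksum = 0x5C.

5C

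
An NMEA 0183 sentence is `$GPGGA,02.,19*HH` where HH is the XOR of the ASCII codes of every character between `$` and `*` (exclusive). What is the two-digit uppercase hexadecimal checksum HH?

XOR the ASCII codes of the payload characters:
  'G' = 0x47 → acc = 0x47
  'P' = 0x50 → acc = 0x17
  'G' = 0x47 → acc = 0x50
  'G' = 0x47 → acc = 0x17
  'A' = 0x41 → acc = 0x56
  ',' = 0x2C → acc = 0x7A
  '0' = 0x30 → acc = 0x4A
  '2' = 0x32 → acc = 0x78
  '.' = 0x2E → acc = 0x56
  ',' = 0x2C → acc = 0x7A
  '1' = 0x31 → acc = 0x4B
  '9' = 0x39 → acc = 0x72
Checksum = 0x72.

72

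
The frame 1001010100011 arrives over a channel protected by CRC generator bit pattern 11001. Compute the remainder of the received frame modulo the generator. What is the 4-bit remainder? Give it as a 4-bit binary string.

1001

Modulo-2 division of 1001010100011 by 11001:
  pos 0: 10010 XOR 11001 = 01011
  pos 1: 10111 XOR 11001 = 01110
  pos 2: 11100 XOR 11001 = 00101
  pos 4: 10110 XOR 11001 = 01111
  pos 5: 11110 XOR 11001 = 00111
  pos 7: 11101 XOR 11001 = 00100
Remainder = 1001 (nonzero — an error is detected).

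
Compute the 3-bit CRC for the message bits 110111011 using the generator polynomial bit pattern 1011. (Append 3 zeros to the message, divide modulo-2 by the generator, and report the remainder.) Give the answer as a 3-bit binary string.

Append 3 zeros: 110111011000. Divide by 1011 (XOR where the leading bit is 1):
  pos 0: 1101 XOR 1011 = 0110
  pos 1: 1101 XOR 1011 = 0110
  pos 2: 1101 XOR 1011 = 0110
  pos 3: 1100 XOR 1011 = 0111
  pos 4: 1111 XOR 1011 = 0100
  pos 5: 1001 XOR 1011 = 0010
  pos 7: 1000 XOR 1011 = 0011
Remainder (last 3 bits) = 110. This is the CRC / FCS.

110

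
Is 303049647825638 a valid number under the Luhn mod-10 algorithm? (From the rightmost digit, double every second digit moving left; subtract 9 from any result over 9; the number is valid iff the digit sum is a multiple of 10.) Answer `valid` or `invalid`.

From the right, keep odd positions and double even positions (subtract 9 from any doubled value over 9):
  doubled (positions 2,4,...): 6 1 7 8 9 0 0 → sum 31
  kept (positions 1,3,...): 8 6 2 7 6 4 3 3 → sum 39
Total = 70.
70 mod 10 = 0, so the number is valid.

valid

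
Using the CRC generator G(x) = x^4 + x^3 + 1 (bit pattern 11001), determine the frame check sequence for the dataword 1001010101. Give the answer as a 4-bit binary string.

Append 4 zeros: 10010101010000. Divide by 11001 (XOR where the leading bit is 1):
  pos 0: 10010 XOR 11001 = 01011
  pos 1: 10111 XOR 11001 = 01110
  pos 2: 11100 XOR 11001 = 00101
  pos 4: 10110 XOR 11001 = 01111
  pos 5: 11111 XOR 11001 = 00110
  pos 7: 11000 XOR 11001 = 00001
Remainder (last 4 bits) = 0100. This is the CRC / FCS.

0100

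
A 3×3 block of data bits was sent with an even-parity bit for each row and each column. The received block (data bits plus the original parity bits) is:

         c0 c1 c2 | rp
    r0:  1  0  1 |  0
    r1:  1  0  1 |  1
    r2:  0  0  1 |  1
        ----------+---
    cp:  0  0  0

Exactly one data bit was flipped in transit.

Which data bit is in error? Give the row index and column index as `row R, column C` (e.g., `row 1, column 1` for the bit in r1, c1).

Recompute each row's even parity and compare to rp:
  r0: data parity 0, sent rp 0 → ok
  r1: data parity 0, sent rp 1 → mismatch
  r2: data parity 1, sent rp 1 → ok
Recompute each column's even parity and compare to cp:
  c0: data parity 0, sent cp 0 → ok
  c1: data parity 0, sent cp 0 → ok
  c2: data parity 1, sent cp 0 → mismatch
Exactly one row (r1) and one column (c2) fail → the flipped bit is at their intersection.

row 1, column 2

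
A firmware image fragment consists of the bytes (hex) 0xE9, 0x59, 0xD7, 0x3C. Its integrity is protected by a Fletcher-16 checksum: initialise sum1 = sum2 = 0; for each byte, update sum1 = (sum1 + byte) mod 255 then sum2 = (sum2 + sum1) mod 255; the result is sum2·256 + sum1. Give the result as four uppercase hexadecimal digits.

9F57

Running sums (mod 255):
  after byte 0 (0xE9): sum1=233, sum2=233
  after byte 1 (0x59): sum1=67, sum2=45
  after byte 2 (0xD7): sum1=27, sum2=72
  after byte 3 (0x3C): sum1=87, sum2=159
Checksum = sum2·256 + sum1 = 159·256 + 87 = 40791 = 0x9F57.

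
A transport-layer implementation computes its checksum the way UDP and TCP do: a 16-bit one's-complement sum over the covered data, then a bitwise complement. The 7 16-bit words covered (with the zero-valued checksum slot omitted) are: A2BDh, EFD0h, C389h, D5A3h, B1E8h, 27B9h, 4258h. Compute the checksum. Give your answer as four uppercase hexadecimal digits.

B849

One's-complement addition (fold any carry out of bit 15 back into bit 0):
  0xA2BD + 0xEFD0 = 0x1928D → wrap carry → 0x928E
  0x928E + 0xC389 = 0x15617 → wrap carry → 0x5618
  0x5618 + 0xD5A3 = 0x12BBB → wrap carry → 0x2BBC
  0x2BBC + 0xB1E8 = 0x0DDA4
  0xDDA4 + 0x27B9 = 0x1055D → wrap carry → 0x055E
  0x055E + 0x4258 = 0x047B6
One's-complement sum = 0x47B6.
Checksum = ~0x47B6 & 0xFFFF = 0xB849.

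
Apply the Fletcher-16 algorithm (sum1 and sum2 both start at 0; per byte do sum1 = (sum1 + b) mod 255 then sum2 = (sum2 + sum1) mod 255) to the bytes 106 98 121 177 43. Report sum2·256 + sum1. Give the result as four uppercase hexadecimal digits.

Running sums (mod 255):
  after byte 0 (106): sum1=106, sum2=106
  after byte 1 (98): sum1=204, sum2=55
  after byte 2 (121): sum1=70, sum2=125
  after byte 3 (177): sum1=247, sum2=117
  after byte 4 (43): sum1=35, sum2=152
Checksum = sum2·256 + sum1 = 152·256 + 35 = 38947 = 0x9823.

9823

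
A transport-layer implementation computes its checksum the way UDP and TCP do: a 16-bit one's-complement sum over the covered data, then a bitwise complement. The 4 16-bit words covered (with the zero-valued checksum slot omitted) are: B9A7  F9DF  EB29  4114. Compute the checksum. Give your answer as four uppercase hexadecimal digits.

One's-complement addition (fold any carry out of bit 15 back into bit 0):
  0xB9A7 + 0xF9DF = 0x1B386 → wrap carry → 0xB387
  0xB387 + 0xEB29 = 0x19EB0 → wrap carry → 0x9EB1
  0x9EB1 + 0x4114 = 0x0DFC5
One's-complement sum = 0xDFC5.
Checksum = ~0xDFC5 & 0xFFFF = 0x203A.

203A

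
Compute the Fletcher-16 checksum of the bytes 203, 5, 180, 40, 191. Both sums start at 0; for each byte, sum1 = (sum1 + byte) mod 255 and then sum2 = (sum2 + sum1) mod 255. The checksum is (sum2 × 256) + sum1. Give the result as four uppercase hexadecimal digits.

Running sums (mod 255):
  after byte 0 (203): sum1=203, sum2=203
  after byte 1 (5): sum1=208, sum2=156
  after byte 2 (180): sum1=133, sum2=34
  after byte 3 (40): sum1=173, sum2=207
  after byte 4 (191): sum1=109, sum2=61
Checksum = sum2·256 + sum1 = 61·256 + 109 = 15725 = 0x3D6D.

3D6D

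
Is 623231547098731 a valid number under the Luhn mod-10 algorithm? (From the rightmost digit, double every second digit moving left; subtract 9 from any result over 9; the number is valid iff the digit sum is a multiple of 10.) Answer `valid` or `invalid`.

From the right, keep odd positions and double even positions (subtract 9 from any doubled value over 9):
  doubled (positions 2,4,...): 6 7 0 8 2 4 4 → sum 31
  kept (positions 1,3,...): 1 7 9 7 5 3 3 6 → sum 41
Total = 72.
72 mod 10 = 2, so the number is invalid.

invalid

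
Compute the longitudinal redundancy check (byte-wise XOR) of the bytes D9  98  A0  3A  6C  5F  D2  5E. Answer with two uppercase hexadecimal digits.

XOR the bytes together:
  start with 0xD9
  0xD9 ⊕ 0x98 = 0x41
  0x41 ⊕ 0xA0 = 0xE1
  0xE1 ⊕ 0x3A = 0xDB
  0xDB ⊕ 0x6C = 0xB7
  0xB7 ⊕ 0x5F = 0xE8
  0xE8 ⊕ 0xD2 = 0x3A
  0x3A ⊕ 0x5E = 0x64

64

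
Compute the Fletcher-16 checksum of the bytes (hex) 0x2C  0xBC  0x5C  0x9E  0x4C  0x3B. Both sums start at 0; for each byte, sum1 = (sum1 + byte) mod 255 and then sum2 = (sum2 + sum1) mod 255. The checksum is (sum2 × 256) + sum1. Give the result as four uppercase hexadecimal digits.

D96B

Running sums (mod 255):
  after byte 0 (0x2C): sum1=44, sum2=44
  after byte 1 (0xBC): sum1=232, sum2=21
  after byte 2 (0x5C): sum1=69, sum2=90
  after byte 3 (0x9E): sum1=227, sum2=62
  after byte 4 (0x4C): sum1=48, sum2=110
  after byte 5 (0x3B): sum1=107, sum2=217
Checksum = sum2·256 + sum1 = 217·256 + 107 = 55659 = 0xD96B.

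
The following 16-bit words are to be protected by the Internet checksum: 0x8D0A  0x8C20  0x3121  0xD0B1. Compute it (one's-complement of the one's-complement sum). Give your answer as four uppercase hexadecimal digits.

E501

One's-complement addition (fold any carry out of bit 15 back into bit 0):
  0x8D0A + 0x8C20 = 0x1192A → wrap carry → 0x192B
  0x192B + 0x3121 = 0x04A4C
  0x4A4C + 0xD0B1 = 0x11AFD → wrap carry → 0x1AFE
One's-complement sum = 0x1AFE.
Checksum = ~0x1AFE & 0xFFFF = 0xE501.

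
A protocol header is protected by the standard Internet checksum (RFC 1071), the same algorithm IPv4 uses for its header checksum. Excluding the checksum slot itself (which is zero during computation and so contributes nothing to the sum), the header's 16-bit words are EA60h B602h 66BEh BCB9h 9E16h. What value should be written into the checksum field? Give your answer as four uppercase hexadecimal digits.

9E0D

One's-complement addition (fold any carry out of bit 15 back into bit 0):
  0xEA60 + 0xB602 = 0x1A062 → wrap carry → 0xA063
  0xA063 + 0x66BE = 0x10721 → wrap carry → 0x0722
  0x0722 + 0xBCB9 = 0x0C3DB
  0xC3DB + 0x9E16 = 0x161F1 → wrap carry → 0x61F2
One's-complement sum = 0x61F2.
Checksum = ~0x61F2 & 0xFFFF = 0x9E0D.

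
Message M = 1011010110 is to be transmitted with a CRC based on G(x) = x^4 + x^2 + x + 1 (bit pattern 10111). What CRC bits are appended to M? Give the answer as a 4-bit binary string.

Append 4 zeros: 10110101100000. Divide by 10111 (XOR where the leading bit is 1):
  pos 0: 10110 XOR 10111 = 00001
  pos 4: 11011 XOR 10111 = 01100
  pos 5: 11000 XOR 10111 = 01111
  pos 6: 11110 XOR 10111 = 01001
  pos 7: 10010 XOR 10111 = 00101
  pos 9: 10100 XOR 10111 = 00011
Remainder (last 4 bits) = 0011. This is the CRC / FCS.

0011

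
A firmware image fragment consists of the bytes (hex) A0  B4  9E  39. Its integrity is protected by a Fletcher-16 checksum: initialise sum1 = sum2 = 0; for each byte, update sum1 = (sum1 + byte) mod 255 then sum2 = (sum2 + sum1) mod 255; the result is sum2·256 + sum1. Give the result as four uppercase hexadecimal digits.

Running sums (mod 255):
  after byte 0 (A0): sum1=160, sum2=160
  after byte 1 (B4): sum1=85, sum2=245
  after byte 2 (9E): sum1=243, sum2=233
  after byte 3 (39): sum1=45, sum2=23
Checksum = sum2·256 + sum1 = 23·256 + 45 = 5933 = 0x172D.

172D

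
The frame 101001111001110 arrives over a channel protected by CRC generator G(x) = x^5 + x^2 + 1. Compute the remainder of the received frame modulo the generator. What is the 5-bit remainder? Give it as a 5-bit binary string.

10100

Modulo-2 division of 101001111001110 by 100101:
  pos 0: 101001 XOR 100101 = 001100
  pos 2: 110011 XOR 100101 = 010110
  pos 3: 101101 XOR 100101 = 001000
  pos 5: 100000 XOR 100101 = 000101
  pos 8: 101111 XOR 100101 = 001010
Remainder = 10100 (nonzero — an error is detected).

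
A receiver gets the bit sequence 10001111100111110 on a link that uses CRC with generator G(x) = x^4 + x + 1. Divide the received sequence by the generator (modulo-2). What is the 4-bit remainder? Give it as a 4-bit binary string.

0000

Modulo-2 division of 10001111100111110 by 10011:
  pos 0: 10001 XOR 10011 = 00010
  pos 3: 10111 XOR 10011 = 00100
  pos 5: 10010 XOR 10011 = 00001
  pos 9: 10111 XOR 10011 = 00100
  pos 11: 10011 XOR 10011 = 00000
Remainder = 0000 (zero — the frame passes the CRC check).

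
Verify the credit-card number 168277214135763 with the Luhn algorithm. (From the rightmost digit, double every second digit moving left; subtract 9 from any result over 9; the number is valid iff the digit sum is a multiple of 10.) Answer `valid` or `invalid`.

invalid

From the right, keep odd positions and double even positions (subtract 9 from any doubled value over 9):
  doubled (positions 2,4,...): 3 1 2 2 5 4 3 → sum 20
  kept (positions 1,3,...): 3 7 3 4 2 7 8 1 → sum 35
Total = 55.
55 mod 10 = 5, so the number is invalid.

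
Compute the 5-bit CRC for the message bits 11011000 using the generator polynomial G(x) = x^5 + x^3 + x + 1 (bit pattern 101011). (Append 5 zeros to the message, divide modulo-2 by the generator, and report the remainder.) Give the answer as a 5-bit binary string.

00101

Append 5 zeros: 1101100000000. Divide by 101011 (XOR where the leading bit is 1):
  pos 0: 110110 XOR 101011 = 011101
  pos 1: 111010 XOR 101011 = 010001
  pos 2: 100010 XOR 101011 = 001001
  pos 4: 100100 XOR 101011 = 001111
  pos 6: 111100 XOR 101011 = 010111
  pos 7: 101110 XOR 101011 = 000101
Remainder (last 5 bits) = 00101. This is the CRC / FCS.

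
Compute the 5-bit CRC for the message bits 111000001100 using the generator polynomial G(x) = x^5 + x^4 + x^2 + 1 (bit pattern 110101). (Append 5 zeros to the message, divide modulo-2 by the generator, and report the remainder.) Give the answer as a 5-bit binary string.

Append 5 zeros: 11100000110000000. Divide by 110101 (XOR where the leading bit is 1):
  pos 0: 111000 XOR 110101 = 001101
  pos 2: 110100 XOR 110101 = 000001
  pos 7: 111000 XOR 110101 = 001101
  pos 9: 110100 XOR 110101 = 000001
Remainder (last 5 bits) = 00100. This is the CRC / FCS.

00100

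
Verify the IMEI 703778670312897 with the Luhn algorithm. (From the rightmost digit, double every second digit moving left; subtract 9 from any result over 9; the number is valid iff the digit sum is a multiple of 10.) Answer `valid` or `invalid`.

invalid

From the right, keep odd positions and double even positions (subtract 9 from any doubled value over 9):
  doubled (positions 2,4,...): 9 4 6 5 7 5 0 → sum 36
  kept (positions 1,3,...): 7 8 1 0 6 7 3 7 → sum 39
Total = 75.
75 mod 10 = 5, so the number is invalid.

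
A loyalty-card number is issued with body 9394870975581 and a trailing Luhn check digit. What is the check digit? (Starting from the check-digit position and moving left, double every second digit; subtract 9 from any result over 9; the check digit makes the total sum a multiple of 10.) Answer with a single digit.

1

Partial digits right→left: 1 8 5 5 7 9 0 7 8 4 9 3 9
Double every second digit counting from the check-digit position (so the 1st, 3rd, 5th, ... of the partial from the right).
  doubled (with −9 where >9): 2 1 5 0 7 9 9 → sum 33
  kept as-is: 8 5 9 7 4 3 → sum 36
Total = 33 + 36 = 69.
Check digit = (10 − (69 mod 10)) mod 10 = 1.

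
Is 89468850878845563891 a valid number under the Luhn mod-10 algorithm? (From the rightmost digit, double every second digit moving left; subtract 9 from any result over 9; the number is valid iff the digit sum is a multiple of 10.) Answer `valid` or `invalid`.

invalid

From the right, keep odd positions and double even positions (subtract 9 from any doubled value over 9):
  doubled (positions 2,4,...): 9 6 1 8 7 7 1 7 8 7 → sum 61
  kept (positions 1,3,...): 1 8 6 5 8 7 0 8 6 9 → sum 58
Total = 119.
119 mod 10 = 9, so the number is invalid.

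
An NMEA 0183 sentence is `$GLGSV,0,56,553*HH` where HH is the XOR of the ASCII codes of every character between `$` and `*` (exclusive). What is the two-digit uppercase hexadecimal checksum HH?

XOR the ASCII codes of the payload characters:
  'G' = 0x47 → acc = 0x47
  'L' = 0x4C → acc = 0x0B
  'G' = 0x47 → acc = 0x4C
  'S' = 0x53 → acc = 0x1F
  'V' = 0x56 → acc = 0x49
  ',' = 0x2C → acc = 0x65
  '0' = 0x30 → acc = 0x55
  ',' = 0x2C → acc = 0x79
  '5' = 0x35 → acc = 0x4C
  '6' = 0x36 → acc = 0x7A
  ',' = 0x2C → acc = 0x56
  '5' = 0x35 → acc = 0x63
  '5' = 0x35 → acc = 0x56
  '3' = 0x33 → acc = 0x65
Checksum = 0x65.

65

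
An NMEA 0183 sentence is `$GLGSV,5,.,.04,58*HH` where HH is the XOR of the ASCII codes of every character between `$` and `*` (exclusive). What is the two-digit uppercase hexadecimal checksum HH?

XOR the ASCII codes of the payload characters:
  'G' = 0x47 → acc = 0x47
  'L' = 0x4C → acc = 0x0B
  'G' = 0x47 → acc = 0x4C
  'S' = 0x53 → acc = 0x1F
  'V' = 0x56 → acc = 0x49
  ',' = 0x2C → acc = 0x65
  '5' = 0x35 → acc = 0x50
  ',' = 0x2C → acc = 0x7C
  '.' = 0x2E → acc = 0x52
  ',' = 0x2C → acc = 0x7E
  '.' = 0x2E → acc = 0x50
  '0' = 0x30 → acc = 0x60
  '4' = 0x34 → acc = 0x54
  ',' = 0x2C → acc = 0x78
  '5' = 0x35 → acc = 0x4D
  '8' = 0x38 → acc = 0x75
Checksum = 0x75.

75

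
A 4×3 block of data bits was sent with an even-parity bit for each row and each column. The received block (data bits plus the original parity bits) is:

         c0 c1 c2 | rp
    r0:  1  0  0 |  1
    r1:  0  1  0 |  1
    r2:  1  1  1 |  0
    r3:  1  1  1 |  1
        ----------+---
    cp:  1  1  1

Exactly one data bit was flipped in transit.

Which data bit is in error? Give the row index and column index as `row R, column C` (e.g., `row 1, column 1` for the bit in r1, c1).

Recompute each row's even parity and compare to rp:
  r0: data parity 1, sent rp 1 → ok
  r1: data parity 1, sent rp 1 → ok
  r2: data parity 1, sent rp 0 → mismatch
  r3: data parity 1, sent rp 1 → ok
Recompute each column's even parity and compare to cp:
  c0: data parity 1, sent cp 1 → ok
  c1: data parity 1, sent cp 1 → ok
  c2: data parity 0, sent cp 1 → mismatch
Exactly one row (r2) and one column (c2) fail → the flipped bit is at their intersection.

row 2, column 2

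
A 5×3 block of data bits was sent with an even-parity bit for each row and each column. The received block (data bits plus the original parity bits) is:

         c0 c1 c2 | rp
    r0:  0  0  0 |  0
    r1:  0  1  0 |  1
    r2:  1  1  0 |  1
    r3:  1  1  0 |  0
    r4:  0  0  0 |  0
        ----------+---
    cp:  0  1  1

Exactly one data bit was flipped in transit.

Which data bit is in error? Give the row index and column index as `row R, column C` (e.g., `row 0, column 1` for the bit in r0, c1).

row 2, column 2

Recompute each row's even parity and compare to rp:
  r0: data parity 0, sent rp 0 → ok
  r1: data parity 1, sent rp 1 → ok
  r2: data parity 0, sent rp 1 → mismatch
  r3: data parity 0, sent rp 0 → ok
  r4: data parity 0, sent rp 0 → ok
Recompute each column's even parity and compare to cp:
  c0: data parity 0, sent cp 0 → ok
  c1: data parity 1, sent cp 1 → ok
  c2: data parity 0, sent cp 1 → mismatch
Exactly one row (r2) and one column (c2) fail → the flipped bit is at their intersection.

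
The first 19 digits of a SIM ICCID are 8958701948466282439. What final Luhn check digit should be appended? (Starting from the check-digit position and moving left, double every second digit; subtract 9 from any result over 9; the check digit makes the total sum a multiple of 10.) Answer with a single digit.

Partial digits right→left: 9 3 4 2 8 2 6 6 4 8 4 9 1 0 7 8 5 9 8
Double every second digit counting from the check-digit position (so the 1st, 3rd, 5th, ... of the partial from the right).
  doubled (with −9 where >9): 9 8 7 3 8 8 2 5 1 7 → sum 58
  kept as-is: 3 2 2 6 8 9 0 8 9 → sum 47
Total = 58 + 47 = 105.
Check digit = (10 − (105 mod 10)) mod 10 = 5.

5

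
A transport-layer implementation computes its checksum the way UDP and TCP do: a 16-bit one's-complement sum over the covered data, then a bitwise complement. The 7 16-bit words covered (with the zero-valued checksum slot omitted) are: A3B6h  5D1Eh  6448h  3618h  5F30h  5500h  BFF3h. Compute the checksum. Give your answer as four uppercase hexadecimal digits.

F0A5

One's-complement addition (fold any carry out of bit 15 back into bit 0):
  0xA3B6 + 0x5D1E = 0x100D4 → wrap carry → 0x00D5
  0x00D5 + 0x6448 = 0x0651D
  0x651D + 0x3618 = 0x09B35
  0x9B35 + 0x5F30 = 0x0FA65
  0xFA65 + 0x5500 = 0x14F65 → wrap carry → 0x4F66
  0x4F66 + 0xBFF3 = 0x10F59 → wrap carry → 0x0F5A
One's-complement sum = 0x0F5A.
Checksum = ~0x0F5A & 0xFFFF = 0xF0A5.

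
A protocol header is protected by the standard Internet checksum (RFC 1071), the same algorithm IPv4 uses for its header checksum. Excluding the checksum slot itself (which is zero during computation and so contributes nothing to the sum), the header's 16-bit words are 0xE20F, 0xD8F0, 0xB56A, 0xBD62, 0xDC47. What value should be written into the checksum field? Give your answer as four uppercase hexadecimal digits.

One's-complement addition (fold any carry out of bit 15 back into bit 0):
  0xE20F + 0xD8F0 = 0x1BAFF → wrap carry → 0xBB00
  0xBB00 + 0xB56A = 0x1706A → wrap carry → 0x706B
  0x706B + 0xBD62 = 0x12DCD → wrap carry → 0x2DCE
  0x2DCE + 0xDC47 = 0x10A15 → wrap carry → 0x0A16
One's-complement sum = 0x0A16.
Checksum = ~0x0A16 & 0xFFFF = 0xF5E9.

F5E9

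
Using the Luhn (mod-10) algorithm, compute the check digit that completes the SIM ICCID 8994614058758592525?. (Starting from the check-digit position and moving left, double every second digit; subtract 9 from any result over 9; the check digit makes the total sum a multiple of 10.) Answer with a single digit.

Partial digits right→left: 5 2 5 2 9 5 8 5 7 8 5 0 4 1 6 4 9 9 8
Double every second digit counting from the check-digit position (so the 1st, 3rd, 5th, ... of the partial from the right).
  doubled (with −9 where >9): 1 1 9 7 5 1 8 3 9 7 → sum 51
  kept as-is: 2 2 5 5 8 0 1 4 9 → sum 36
Total = 51 + 36 = 87.
Check digit = (10 − (87 mod 10)) mod 10 = 3.

3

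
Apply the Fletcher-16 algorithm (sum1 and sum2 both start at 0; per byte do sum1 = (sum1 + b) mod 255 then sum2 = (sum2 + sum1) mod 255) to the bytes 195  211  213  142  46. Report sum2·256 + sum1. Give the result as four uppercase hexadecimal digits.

Running sums (mod 255):
  after byte 0 (195): sum1=195, sum2=195
  after byte 1 (211): sum1=151, sum2=91
  after byte 2 (213): sum1=109, sum2=200
  after byte 3 (142): sum1=251, sum2=196
  after byte 4 (46): sum1=42, sum2=238
Checksum = sum2·256 + sum1 = 238·256 + 42 = 60970 = 0xEE2A.

EE2A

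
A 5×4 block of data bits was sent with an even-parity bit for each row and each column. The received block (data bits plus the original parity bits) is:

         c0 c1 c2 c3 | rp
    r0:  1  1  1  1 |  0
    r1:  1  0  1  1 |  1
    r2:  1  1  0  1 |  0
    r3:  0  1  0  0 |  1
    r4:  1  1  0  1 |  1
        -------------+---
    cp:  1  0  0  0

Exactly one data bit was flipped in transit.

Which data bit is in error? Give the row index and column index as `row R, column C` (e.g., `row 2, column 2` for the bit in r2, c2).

Recompute each row's even parity and compare to rp:
  r0: data parity 0, sent rp 0 → ok
  r1: data parity 1, sent rp 1 → ok
  r2: data parity 1, sent rp 0 → mismatch
  r3: data parity 1, sent rp 1 → ok
  r4: data parity 1, sent rp 1 → ok
Recompute each column's even parity and compare to cp:
  c0: data parity 0, sent cp 1 → mismatch
  c1: data parity 0, sent cp 0 → ok
  c2: data parity 0, sent cp 0 → ok
  c3: data parity 0, sent cp 0 → ok
Exactly one row (r2) and one column (c0) fail → the flipped bit is at their intersection.

row 2, column 0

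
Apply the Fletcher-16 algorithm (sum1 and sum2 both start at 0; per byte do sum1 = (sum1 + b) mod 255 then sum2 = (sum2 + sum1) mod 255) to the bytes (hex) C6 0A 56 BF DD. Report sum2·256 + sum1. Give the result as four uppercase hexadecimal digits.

6AC4

Running sums (mod 255):
  after byte 0 (C6): sum1=198, sum2=198
  after byte 1 (0A): sum1=208, sum2=151
  after byte 2 (56): sum1=39, sum2=190
  after byte 3 (BF): sum1=230, sum2=165
  after byte 4 (DD): sum1=196, sum2=106
Checksum = sum2·256 + sum1 = 106·256 + 196 = 27332 = 0x6AC4.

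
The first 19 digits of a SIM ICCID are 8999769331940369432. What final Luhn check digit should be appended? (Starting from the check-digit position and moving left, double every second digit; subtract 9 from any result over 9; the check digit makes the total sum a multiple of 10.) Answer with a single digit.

Partial digits right→left: 2 3 4 9 6 3 0 4 9 1 3 3 9 6 7 9 9 9 8
Double every second digit counting from the check-digit position (so the 1st, 3rd, 5th, ... of the partial from the right).
  doubled (with −9 where >9): 4 8 3 0 9 6 9 5 9 7 → sum 60
  kept as-is: 3 9 3 4 1 3 6 9 9 → sum 47
Total = 60 + 47 = 107.
Check digit = (10 − (107 mod 10)) mod 10 = 3.

3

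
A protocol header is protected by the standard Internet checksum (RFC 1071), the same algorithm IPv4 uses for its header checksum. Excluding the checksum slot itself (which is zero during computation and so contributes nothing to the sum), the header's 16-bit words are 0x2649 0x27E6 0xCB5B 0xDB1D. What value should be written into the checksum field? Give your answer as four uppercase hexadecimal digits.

0B57

One's-complement addition (fold any carry out of bit 15 back into bit 0):
  0x2649 + 0x27E6 = 0x04E2F
  0x4E2F + 0xCB5B = 0x1198A → wrap carry → 0x198B
  0x198B + 0xDB1D = 0x0F4A8
One's-complement sum = 0xF4A8.
Checksum = ~0xF4A8 & 0xFFFF = 0x0B57.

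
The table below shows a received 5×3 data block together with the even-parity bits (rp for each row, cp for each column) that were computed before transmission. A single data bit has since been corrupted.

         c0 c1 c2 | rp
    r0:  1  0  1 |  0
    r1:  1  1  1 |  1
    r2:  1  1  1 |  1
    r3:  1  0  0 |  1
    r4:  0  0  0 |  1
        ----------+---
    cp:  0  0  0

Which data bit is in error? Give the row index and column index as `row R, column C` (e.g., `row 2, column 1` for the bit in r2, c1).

row 4, column 2

Recompute each row's even parity and compare to rp:
  r0: data parity 0, sent rp 0 → ok
  r1: data parity 1, sent rp 1 → ok
  r2: data parity 1, sent rp 1 → ok
  r3: data parity 1, sent rp 1 → ok
  r4: data parity 0, sent rp 1 → mismatch
Recompute each column's even parity and compare to cp:
  c0: data parity 0, sent cp 0 → ok
  c1: data parity 0, sent cp 0 → ok
  c2: data parity 1, sent cp 0 → mismatch
Exactly one row (r4) and one column (c2) fail → the flipped bit is at their intersection.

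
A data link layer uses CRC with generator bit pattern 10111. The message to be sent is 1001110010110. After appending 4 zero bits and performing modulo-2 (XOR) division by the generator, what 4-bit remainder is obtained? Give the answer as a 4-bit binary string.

0001

Append 4 zeros: 10011100101100000. Divide by 10111 (XOR where the leading bit is 1):
  pos 0: 10011 XOR 10111 = 00100
  pos 2: 10010 XOR 10111 = 00101
  pos 4: 10101 XOR 10111 = 00010
  pos 7: 10011 XOR 10111 = 00100
  pos 9: 10000 XOR 10111 = 00111
  pos 11: 11100 XOR 10111 = 01011
  pos 12: 10110 XOR 10111 = 00001
Remainder (last 4 bits) = 0001. This is the CRC / FCS.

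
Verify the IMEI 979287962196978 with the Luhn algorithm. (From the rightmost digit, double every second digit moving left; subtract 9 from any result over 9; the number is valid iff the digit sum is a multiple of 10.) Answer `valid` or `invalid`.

valid

From the right, keep odd positions and double even positions (subtract 9 from any doubled value over 9):
  doubled (positions 2,4,...): 5 3 2 3 5 4 5 → sum 27
  kept (positions 1,3,...): 8 9 9 2 9 8 9 9 → sum 63
Total = 90.
90 mod 10 = 0, so the number is valid.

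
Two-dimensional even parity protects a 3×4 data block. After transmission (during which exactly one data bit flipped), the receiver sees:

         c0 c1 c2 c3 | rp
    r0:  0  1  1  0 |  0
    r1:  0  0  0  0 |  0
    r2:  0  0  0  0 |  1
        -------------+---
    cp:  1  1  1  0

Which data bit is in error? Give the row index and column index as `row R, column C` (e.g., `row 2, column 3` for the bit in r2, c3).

row 2, column 0

Recompute each row's even parity and compare to rp:
  r0: data parity 0, sent rp 0 → ok
  r1: data parity 0, sent rp 0 → ok
  r2: data parity 0, sent rp 1 → mismatch
Recompute each column's even parity and compare to cp:
  c0: data parity 0, sent cp 1 → mismatch
  c1: data parity 1, sent cp 1 → ok
  c2: data parity 1, sent cp 1 → ok
  c3: data parity 0, sent cp 0 → ok
Exactly one row (r2) and one column (c0) fail → the flipped bit is at their intersection.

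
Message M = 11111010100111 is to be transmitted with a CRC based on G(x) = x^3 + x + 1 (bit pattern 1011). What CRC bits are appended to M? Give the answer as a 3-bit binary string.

Append 3 zeros: 11111010100111000. Divide by 1011 (XOR where the leading bit is 1):
  pos 0: 1111 XOR 1011 = 0100
  pos 1: 1001 XOR 1011 = 0010
  pos 3: 1001 XOR 1011 = 0010
  pos 5: 1001 XOR 1011 = 0010
  pos 7: 1000 XOR 1011 = 0011
  pos 9: 1111 XOR 1011 = 0100
  pos 10: 1001 XOR 1011 = 0010
  pos 12: 1000 XOR 1011 = 0011
Remainder (last 3 bits) = 110. This is the CRC / FCS.

110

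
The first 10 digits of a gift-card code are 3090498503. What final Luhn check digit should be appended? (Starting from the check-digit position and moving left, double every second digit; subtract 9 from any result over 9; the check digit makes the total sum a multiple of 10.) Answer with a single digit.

Partial digits right→left: 3 0 5 8 9 4 0 9 0 3
Double every second digit counting from the check-digit position (so the 1st, 3rd, 5th, ... of the partial from the right).
  doubled (with −9 where >9): 6 1 9 0 0 → sum 16
  kept as-is: 0 8 4 9 3 → sum 24
Total = 16 + 24 = 40.
Check digit = (10 − (40 mod 10)) mod 10 = 0.

0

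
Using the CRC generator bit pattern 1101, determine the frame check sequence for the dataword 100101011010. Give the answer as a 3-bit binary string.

Append 3 zeros: 100101011010000. Divide by 1101 (XOR where the leading bit is 1):
  pos 0: 1001 XOR 1101 = 0100
  pos 1: 1000 XOR 1101 = 0101
  pos 2: 1011 XOR 1101 = 0110
  pos 3: 1100 XOR 1101 = 0001
  pos 6: 1110 XOR 1101 = 0011
  pos 8: 1110 XOR 1101 = 0011
  pos 10: 1100 XOR 1101 = 0001
Remainder (last 3 bits) = 010. This is the CRC / FCS.

010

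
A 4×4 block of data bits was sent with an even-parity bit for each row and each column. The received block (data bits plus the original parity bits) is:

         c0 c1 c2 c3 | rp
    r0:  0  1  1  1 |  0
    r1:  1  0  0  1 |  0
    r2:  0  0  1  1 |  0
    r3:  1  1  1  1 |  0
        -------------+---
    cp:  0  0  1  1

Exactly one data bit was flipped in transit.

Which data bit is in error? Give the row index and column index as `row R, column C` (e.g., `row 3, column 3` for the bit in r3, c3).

Recompute each row's even parity and compare to rp:
  r0: data parity 1, sent rp 0 → mismatch
  r1: data parity 0, sent rp 0 → ok
  r2: data parity 0, sent rp 0 → ok
  r3: data parity 0, sent rp 0 → ok
Recompute each column's even parity and compare to cp:
  c0: data parity 0, sent cp 0 → ok
  c1: data parity 0, sent cp 0 → ok
  c2: data parity 1, sent cp 1 → ok
  c3: data parity 0, sent cp 1 → mismatch
Exactly one row (r0) and one column (c3) fail → the flipped bit is at their intersection.

row 0, column 3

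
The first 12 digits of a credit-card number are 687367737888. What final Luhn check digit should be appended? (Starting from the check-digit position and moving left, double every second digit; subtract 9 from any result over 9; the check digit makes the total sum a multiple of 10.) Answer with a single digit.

1

Partial digits right→left: 8 8 8 7 3 7 7 6 3 7 8 6
Double every second digit counting from the check-digit position (so the 1st, 3rd, 5th, ... of the partial from the right).
  doubled (with −9 where >9): 7 7 6 5 6 7 → sum 38
  kept as-is: 8 7 7 6 7 6 → sum 41
Total = 38 + 41 = 79.
Check digit = (10 − (79 mod 10)) mod 10 = 1.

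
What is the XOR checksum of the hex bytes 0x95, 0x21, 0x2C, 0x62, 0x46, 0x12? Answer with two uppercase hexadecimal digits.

AE

XOR the bytes together:
  start with 0x95
  0x95 ⊕ 0x21 = 0xB4
  0xB4 ⊕ 0x2C = 0x98
  0x98 ⊕ 0x62 = 0xFA
  0xFA ⊕ 0x46 = 0xBC
  0xBC ⊕ 0x12 = 0xAE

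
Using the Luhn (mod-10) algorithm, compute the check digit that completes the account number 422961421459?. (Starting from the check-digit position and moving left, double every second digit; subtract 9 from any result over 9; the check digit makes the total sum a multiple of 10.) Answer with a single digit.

Partial digits right→left: 9 5 4 1 2 4 1 6 9 2 2 4
Double every second digit counting from the check-digit position (so the 1st, 3rd, 5th, ... of the partial from the right).
  doubled (with −9 where >9): 9 8 4 2 9 4 → sum 36
  kept as-is: 5 1 4 6 2 4 → sum 22
Total = 36 + 22 = 58.
Check digit = (10 − (58 mod 10)) mod 10 = 2.

2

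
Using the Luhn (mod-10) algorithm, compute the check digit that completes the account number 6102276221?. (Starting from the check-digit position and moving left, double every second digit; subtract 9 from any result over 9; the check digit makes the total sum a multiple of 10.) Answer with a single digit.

Partial digits right→left: 1 2 2 6 7 2 2 0 1 6
Double every second digit counting from the check-digit position (so the 1st, 3rd, 5th, ... of the partial from the right).
  doubled (with −9 where >9): 2 4 5 4 2 → sum 17
  kept as-is: 2 6 2 0 6 → sum 16
Total = 17 + 16 = 33.
Check digit = (10 − (33 mod 10)) mod 10 = 7.

7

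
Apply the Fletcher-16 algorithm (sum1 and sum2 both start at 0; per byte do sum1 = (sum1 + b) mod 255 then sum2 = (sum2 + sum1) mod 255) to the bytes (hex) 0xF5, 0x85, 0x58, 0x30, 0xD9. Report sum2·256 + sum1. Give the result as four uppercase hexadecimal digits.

Running sums (mod 255):
  after byte 0 (0xF5): sum1=245, sum2=245
  after byte 1 (0x85): sum1=123, sum2=113
  after byte 2 (0x58): sum1=211, sum2=69
  after byte 3 (0x30): sum1=4, sum2=73
  after byte 4 (0xD9): sum1=221, sum2=39
Checksum = sum2·256 + sum1 = 39·256 + 221 = 10205 = 0x27DD.

27DD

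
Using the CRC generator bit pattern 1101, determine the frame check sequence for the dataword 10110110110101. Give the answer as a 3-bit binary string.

100

Append 3 zeros: 10110110110101000. Divide by 1101 (XOR where the leading bit is 1):
  pos 0: 1011 XOR 1101 = 0110
  pos 1: 1100 XOR 1101 = 0001
  pos 4: 1110 XOR 1101 = 0011
  pos 6: 1111 XOR 1101 = 0010
  pos 8: 1001 XOR 1101 = 0100
  pos 9: 1000 XOR 1101 = 0101
  pos 10: 1011 XOR 1101 = 0110
  pos 11: 1100 XOR 1101 = 0001
Remainder (last 3 bits) = 100. This is the CRC / FCS.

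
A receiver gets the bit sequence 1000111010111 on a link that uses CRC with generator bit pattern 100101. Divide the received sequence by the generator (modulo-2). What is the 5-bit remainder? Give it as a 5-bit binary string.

01010

Modulo-2 division of 1000111010111 by 100101:
  pos 0: 100011 XOR 100101 = 000110
  pos 3: 110101 XOR 100101 = 010000
  pos 4: 100000 XOR 100101 = 000101
  pos 7: 101111 XOR 100101 = 001010
Remainder = 01010 (nonzero — an error is detected).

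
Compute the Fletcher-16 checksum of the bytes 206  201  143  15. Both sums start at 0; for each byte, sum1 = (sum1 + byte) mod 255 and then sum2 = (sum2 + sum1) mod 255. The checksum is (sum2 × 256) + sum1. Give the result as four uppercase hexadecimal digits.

Running sums (mod 255):
  after byte 0 (206): sum1=206, sum2=206
  after byte 1 (201): sum1=152, sum2=103
  after byte 2 (143): sum1=40, sum2=143
  after byte 3 (15): sum1=55, sum2=198
Checksum = sum2·256 + sum1 = 198·256 + 55 = 50743 = 0xC637.

C637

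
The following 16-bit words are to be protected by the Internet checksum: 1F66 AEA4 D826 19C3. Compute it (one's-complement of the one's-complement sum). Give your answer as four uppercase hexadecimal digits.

400B

One's-complement addition (fold any carry out of bit 15 back into bit 0):
  0x1F66 + 0xAEA4 = 0x0CE0A
  0xCE0A + 0xD826 = 0x1A630 → wrap carry → 0xA631
  0xA631 + 0x19C3 = 0x0BFF4
One's-complement sum = 0xBFF4.
Checksum = ~0xBFF4 & 0xFFFF = 0x400B.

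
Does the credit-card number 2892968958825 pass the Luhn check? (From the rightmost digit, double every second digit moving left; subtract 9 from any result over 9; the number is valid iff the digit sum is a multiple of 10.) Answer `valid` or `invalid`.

valid

From the right, keep odd positions and double even positions (subtract 9 from any doubled value over 9):
  doubled (positions 2,4,...): 4 7 9 3 4 7 → sum 34
  kept (positions 1,3,...): 5 8 5 8 9 9 2 → sum 46
Total = 80.
80 mod 10 = 0, so the number is valid.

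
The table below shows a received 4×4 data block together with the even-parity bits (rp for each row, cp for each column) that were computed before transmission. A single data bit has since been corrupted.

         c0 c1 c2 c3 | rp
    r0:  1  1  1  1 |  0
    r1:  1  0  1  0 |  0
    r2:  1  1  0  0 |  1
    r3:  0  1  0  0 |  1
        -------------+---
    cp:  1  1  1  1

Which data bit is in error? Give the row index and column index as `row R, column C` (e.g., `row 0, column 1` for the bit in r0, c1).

row 2, column 2

Recompute each row's even parity and compare to rp:
  r0: data parity 0, sent rp 0 → ok
  r1: data parity 0, sent rp 0 → ok
  r2: data parity 0, sent rp 1 → mismatch
  r3: data parity 1, sent rp 1 → ok
Recompute each column's even parity and compare to cp:
  c0: data parity 1, sent cp 1 → ok
  c1: data parity 1, sent cp 1 → ok
  c2: data parity 0, sent cp 1 → mismatch
  c3: data parity 1, sent cp 1 → ok
Exactly one row (r2) and one column (c2) fail → the flipped bit is at their intersection.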